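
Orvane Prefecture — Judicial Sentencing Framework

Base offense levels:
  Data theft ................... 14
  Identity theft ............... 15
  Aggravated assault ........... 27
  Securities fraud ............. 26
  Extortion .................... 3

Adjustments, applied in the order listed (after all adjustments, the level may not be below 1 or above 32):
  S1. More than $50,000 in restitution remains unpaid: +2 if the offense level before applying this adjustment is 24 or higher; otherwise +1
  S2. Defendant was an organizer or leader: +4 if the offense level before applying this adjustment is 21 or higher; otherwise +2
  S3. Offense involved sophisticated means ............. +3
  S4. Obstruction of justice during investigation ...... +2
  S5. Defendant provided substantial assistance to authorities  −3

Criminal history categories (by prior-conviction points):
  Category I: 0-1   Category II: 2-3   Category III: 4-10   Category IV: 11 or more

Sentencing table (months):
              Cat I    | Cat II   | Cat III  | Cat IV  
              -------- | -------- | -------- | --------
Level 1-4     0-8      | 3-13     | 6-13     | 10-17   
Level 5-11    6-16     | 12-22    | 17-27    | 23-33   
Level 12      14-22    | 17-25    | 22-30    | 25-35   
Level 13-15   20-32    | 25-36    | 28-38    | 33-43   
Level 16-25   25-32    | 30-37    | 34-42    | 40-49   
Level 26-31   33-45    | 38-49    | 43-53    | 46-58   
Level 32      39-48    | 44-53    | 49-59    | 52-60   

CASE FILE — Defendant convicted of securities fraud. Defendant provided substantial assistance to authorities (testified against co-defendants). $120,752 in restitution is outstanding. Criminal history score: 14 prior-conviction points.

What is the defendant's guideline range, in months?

40-49 months

Base offense level for securities fraud: 26.
S1 applies (level before this adjustment is 26 ≥ 24, so +2): 26 + 2 = 28.
S3 does not apply.
S5 applies: 28 − 3 = 25.
Final offense level: 25.
Criminal history: 14 prior points → Category IV (11+).
Level 25 falls in the 16-25 band.
Grid: Level 16-25 × Category IV = 40-49 months.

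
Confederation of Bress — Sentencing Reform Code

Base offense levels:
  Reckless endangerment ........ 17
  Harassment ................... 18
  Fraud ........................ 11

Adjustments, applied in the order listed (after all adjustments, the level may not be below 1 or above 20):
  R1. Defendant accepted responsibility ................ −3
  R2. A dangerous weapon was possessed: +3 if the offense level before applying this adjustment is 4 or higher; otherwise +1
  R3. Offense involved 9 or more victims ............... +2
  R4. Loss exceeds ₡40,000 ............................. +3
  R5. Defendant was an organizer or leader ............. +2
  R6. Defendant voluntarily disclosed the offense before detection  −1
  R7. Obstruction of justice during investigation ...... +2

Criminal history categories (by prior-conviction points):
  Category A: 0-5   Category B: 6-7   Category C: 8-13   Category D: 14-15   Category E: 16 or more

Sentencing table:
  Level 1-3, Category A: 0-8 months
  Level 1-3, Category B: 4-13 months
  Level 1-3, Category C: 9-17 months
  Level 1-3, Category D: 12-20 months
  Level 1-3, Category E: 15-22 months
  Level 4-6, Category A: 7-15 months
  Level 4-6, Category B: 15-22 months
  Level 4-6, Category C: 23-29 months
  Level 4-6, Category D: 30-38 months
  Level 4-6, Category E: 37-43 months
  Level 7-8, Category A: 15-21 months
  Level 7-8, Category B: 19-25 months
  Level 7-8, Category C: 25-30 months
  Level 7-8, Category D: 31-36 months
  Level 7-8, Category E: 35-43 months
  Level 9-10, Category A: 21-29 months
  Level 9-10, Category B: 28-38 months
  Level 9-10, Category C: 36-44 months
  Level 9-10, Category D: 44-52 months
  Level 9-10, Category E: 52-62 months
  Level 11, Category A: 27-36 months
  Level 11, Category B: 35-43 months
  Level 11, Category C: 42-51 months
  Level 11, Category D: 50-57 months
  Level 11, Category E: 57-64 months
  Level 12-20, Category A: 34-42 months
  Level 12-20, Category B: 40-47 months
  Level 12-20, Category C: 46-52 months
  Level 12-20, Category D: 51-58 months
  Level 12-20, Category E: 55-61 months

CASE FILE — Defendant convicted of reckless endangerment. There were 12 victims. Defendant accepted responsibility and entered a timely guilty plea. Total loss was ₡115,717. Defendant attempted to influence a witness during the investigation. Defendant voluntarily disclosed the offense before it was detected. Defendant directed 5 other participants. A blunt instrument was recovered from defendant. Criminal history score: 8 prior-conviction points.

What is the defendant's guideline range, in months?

Base offense level for reckless endangerment: 17.
R1 applies: 17 − 3 = 14.
R2 applies (level before this adjustment is 14 ≥ 4, so +3): 14 + 3 = 17.
R3 applies: 17 + 2 = 19.
R4 applies: 19 + 3 = 22.
R5 applies: 22 + 2 = 24.
R6 applies: 24 − 1 = 23.
R7 applies: 23 + 2 = 25.
Level 25 exceeds the maximum of 20; capped at 20.
Final offense level: 20.
Criminal history: 8 prior points → Category C (8-13).
Level 20 falls in the 12-20 band.
Grid: Level 12-20 × Category C = 46-52 months.

46-52 months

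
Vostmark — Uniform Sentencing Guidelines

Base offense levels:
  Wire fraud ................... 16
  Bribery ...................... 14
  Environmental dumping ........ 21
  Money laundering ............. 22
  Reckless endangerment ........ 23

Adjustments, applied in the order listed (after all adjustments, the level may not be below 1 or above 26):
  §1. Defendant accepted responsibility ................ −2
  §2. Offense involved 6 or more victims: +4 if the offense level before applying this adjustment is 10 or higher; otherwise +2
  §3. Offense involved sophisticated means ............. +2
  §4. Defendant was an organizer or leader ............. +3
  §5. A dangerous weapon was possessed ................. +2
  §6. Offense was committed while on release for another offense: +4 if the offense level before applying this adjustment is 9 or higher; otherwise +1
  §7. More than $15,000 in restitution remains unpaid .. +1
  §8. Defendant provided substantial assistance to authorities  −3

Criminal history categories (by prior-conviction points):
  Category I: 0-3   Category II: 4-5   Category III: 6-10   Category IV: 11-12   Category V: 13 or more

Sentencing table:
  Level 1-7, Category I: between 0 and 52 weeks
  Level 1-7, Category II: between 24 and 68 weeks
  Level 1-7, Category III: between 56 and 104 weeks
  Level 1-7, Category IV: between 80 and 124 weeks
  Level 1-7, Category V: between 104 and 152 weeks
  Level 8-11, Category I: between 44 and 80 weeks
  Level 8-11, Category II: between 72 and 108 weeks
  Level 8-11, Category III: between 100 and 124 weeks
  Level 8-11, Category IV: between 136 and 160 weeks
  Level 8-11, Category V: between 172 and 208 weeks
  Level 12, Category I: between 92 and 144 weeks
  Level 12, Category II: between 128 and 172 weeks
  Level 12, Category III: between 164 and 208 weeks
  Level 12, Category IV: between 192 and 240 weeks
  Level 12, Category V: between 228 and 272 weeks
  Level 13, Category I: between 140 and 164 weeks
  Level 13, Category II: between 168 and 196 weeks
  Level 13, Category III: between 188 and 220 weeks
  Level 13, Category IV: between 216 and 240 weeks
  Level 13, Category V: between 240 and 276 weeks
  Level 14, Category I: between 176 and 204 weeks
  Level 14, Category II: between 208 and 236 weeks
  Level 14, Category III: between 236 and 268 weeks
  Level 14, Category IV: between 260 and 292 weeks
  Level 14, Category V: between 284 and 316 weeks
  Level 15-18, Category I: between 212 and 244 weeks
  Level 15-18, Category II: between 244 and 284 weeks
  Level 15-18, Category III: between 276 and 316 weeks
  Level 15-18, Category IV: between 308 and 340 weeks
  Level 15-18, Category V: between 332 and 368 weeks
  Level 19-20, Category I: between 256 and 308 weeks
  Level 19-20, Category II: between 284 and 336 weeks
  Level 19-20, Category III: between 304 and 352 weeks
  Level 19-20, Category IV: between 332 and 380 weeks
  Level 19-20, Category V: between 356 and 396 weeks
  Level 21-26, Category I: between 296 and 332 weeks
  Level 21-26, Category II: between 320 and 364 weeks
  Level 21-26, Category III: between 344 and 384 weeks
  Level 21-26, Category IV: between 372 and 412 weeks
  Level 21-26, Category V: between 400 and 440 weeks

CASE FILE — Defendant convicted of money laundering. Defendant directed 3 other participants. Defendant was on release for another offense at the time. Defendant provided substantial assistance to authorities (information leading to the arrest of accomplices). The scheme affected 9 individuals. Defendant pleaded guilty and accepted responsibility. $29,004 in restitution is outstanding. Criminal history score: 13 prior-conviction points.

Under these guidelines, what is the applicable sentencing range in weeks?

Base offense level for money laundering: 22.
§1 applies: 22 − 2 = 20.
§2 applies (level before this adjustment is 20 ≥ 10, so +4): 20 + 4 = 24.
§3 does not apply.
§4 applies: 24 + 3 = 27.
§6 applies (level before this adjustment is 27 ≥ 9, so +4): 27 + 4 = 31.
§7 applies: 31 + 1 = 32.
§8 applies: 32 − 3 = 29.
Level 29 exceeds the maximum of 26; capped at 26.
Final offense level: 26.
Criminal history: 13 prior points → Category V (13+).
Level 26 falls in the 21-26 band.
Grid: Level 21-26 × Category V = 400-440 weeks.

400-440 weeks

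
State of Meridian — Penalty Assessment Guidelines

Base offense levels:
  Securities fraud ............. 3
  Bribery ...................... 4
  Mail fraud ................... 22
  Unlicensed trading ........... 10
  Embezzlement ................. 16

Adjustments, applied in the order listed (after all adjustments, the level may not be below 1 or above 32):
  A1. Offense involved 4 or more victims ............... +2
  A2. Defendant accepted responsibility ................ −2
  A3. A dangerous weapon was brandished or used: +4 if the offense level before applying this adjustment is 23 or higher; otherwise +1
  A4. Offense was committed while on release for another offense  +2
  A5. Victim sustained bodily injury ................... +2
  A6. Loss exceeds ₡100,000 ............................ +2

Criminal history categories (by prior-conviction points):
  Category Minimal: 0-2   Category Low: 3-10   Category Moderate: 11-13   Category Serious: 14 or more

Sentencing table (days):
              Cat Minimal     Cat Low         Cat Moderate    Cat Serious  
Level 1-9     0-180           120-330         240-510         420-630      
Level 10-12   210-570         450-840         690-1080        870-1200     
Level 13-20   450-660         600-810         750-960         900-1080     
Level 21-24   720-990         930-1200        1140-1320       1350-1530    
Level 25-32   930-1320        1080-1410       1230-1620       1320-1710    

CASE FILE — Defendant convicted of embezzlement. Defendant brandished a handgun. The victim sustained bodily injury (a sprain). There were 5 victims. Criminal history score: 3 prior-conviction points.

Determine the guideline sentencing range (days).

Base offense level for embezzlement: 16.
A1 applies: 16 + 2 = 18.
A2 does not apply.
A3 applies (level before this adjustment is 18 < 23, so +1): 18 + 1 = 19.
A4 does not apply.
A5 applies: 19 + 2 = 21.
Final offense level: 21.
Criminal history: 3 prior points → Category Low (3-10).
Level 21 falls in the 21-24 band.
Grid: Level 21-24 × Category Low = 930-1200 days.

930-1200 days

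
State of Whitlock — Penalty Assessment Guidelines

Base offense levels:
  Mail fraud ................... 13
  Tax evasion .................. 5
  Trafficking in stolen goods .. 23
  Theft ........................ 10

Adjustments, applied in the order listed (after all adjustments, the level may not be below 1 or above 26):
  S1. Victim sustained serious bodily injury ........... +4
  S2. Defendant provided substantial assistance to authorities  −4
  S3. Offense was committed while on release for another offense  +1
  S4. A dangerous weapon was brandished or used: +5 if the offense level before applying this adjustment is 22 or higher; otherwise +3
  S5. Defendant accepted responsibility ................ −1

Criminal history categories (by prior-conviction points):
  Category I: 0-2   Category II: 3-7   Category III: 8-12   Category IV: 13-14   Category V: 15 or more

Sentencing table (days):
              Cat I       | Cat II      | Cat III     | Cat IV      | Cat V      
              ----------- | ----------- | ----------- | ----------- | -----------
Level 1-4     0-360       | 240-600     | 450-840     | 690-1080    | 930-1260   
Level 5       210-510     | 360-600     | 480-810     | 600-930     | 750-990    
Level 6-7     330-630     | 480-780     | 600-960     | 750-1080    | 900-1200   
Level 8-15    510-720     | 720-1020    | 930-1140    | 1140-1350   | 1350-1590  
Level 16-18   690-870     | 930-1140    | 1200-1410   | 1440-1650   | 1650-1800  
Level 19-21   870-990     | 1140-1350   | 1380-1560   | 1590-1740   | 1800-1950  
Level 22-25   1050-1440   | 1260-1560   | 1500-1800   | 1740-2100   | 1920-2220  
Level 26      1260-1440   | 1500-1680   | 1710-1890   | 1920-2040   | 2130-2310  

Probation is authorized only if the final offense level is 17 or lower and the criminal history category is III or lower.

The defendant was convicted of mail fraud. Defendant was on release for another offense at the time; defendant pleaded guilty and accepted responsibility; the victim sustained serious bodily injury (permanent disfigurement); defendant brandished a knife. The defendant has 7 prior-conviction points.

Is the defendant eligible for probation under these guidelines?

Base offense level for mail fraud: 13.
S1 applies: 13 + 4 = 17.
S2 does not apply.
S3 applies: 17 + 1 = 18.
S4 applies (level before this adjustment is 18 < 22, so +3): 18 + 3 = 21.
S5 applies: 21 − 1 = 20.
Final offense level: 20.
Criminal history: 7 prior points → Category II (3-7).
Level 20 falls in the 19-21 band.
Grid: Level 19-21 × Category II = 1140-1350 days.
Probation check: level 20 > 17 and category II ≤ III → not eligible.

No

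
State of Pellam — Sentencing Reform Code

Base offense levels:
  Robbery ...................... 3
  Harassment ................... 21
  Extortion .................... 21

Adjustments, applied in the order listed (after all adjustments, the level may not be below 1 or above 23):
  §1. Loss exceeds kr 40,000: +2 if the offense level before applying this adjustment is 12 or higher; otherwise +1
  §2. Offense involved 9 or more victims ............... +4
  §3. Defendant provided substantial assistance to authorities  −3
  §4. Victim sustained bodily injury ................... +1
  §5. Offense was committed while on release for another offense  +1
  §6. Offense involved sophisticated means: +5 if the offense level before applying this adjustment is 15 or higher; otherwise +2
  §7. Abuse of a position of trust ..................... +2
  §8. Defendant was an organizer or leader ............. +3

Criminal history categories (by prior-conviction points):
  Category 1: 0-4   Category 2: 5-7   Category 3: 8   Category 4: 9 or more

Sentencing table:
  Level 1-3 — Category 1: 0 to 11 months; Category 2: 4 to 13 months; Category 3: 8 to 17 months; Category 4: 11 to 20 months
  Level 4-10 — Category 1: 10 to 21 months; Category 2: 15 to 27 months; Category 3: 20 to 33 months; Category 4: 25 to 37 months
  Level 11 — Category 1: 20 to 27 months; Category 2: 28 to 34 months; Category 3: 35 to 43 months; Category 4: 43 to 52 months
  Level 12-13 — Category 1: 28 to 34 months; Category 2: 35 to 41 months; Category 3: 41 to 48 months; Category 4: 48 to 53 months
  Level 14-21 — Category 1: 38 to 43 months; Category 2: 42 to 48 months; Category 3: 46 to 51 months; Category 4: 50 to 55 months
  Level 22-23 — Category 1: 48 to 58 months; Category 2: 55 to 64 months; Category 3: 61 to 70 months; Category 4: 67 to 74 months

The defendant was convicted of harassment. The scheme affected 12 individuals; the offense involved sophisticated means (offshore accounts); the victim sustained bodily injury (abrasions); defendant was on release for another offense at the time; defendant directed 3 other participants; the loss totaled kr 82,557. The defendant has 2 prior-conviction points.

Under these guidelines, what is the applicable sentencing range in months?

Base offense level for harassment: 21.
§1 applies (level before this adjustment is 21 ≥ 12, so +2): 21 + 2 = 23.
§2 applies: 23 + 4 = 27.
§4 applies: 27 + 1 = 28.
§5 applies: 28 + 1 = 29.
§6 applies (level before this adjustment is 29 ≥ 15, so +5): 29 + 5 = 34.
§8 applies: 34 + 3 = 37.
Level 37 exceeds the maximum of 23; capped at 23.
Final offense level: 23.
Criminal history: 2 prior points → Category 1 (0-4).
Level 23 falls in the 22-23 band.
Grid: Level 22-23 × Category 1 = 48-58 months.

48-58 months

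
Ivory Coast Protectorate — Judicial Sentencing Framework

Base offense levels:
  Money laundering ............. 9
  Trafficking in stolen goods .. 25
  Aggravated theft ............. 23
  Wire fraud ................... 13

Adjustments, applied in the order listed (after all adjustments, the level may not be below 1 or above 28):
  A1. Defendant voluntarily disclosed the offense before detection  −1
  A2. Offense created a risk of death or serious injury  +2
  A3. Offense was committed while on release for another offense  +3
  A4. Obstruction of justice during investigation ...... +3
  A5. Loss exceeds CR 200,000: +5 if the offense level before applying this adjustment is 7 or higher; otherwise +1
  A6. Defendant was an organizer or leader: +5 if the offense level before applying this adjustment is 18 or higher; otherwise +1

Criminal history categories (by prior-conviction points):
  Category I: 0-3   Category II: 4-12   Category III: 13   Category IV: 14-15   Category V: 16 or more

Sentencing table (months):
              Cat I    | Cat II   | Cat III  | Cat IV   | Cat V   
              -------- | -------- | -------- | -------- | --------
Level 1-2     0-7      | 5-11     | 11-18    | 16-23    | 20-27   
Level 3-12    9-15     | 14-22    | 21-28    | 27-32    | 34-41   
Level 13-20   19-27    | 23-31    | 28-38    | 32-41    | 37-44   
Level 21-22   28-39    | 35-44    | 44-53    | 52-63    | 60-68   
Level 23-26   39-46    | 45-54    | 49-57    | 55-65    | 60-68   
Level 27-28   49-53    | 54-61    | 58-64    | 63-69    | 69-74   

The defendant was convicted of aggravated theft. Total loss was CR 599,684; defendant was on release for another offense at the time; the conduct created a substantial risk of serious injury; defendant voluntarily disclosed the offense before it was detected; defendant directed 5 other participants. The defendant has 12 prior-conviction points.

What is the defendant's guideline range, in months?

54-61 months

Base offense level for aggravated theft: 23.
A1 applies: 23 − 1 = 22.
A2 applies: 22 + 2 = 24.
A3 applies: 24 + 3 = 27.
A4 does not apply.
A5 applies (level before this adjustment is 27 ≥ 7, so +5): 27 + 5 = 32.
A6 applies (level before this adjustment is 32 ≥ 18, so +5): 32 + 5 = 37.
Level 37 exceeds the maximum of 28; capped at 28.
Final offense level: 28.
Criminal history: 12 prior points → Category II (4-12).
Level 28 falls in the 27-28 band.
Grid: Level 27-28 × Category II = 54-61 months.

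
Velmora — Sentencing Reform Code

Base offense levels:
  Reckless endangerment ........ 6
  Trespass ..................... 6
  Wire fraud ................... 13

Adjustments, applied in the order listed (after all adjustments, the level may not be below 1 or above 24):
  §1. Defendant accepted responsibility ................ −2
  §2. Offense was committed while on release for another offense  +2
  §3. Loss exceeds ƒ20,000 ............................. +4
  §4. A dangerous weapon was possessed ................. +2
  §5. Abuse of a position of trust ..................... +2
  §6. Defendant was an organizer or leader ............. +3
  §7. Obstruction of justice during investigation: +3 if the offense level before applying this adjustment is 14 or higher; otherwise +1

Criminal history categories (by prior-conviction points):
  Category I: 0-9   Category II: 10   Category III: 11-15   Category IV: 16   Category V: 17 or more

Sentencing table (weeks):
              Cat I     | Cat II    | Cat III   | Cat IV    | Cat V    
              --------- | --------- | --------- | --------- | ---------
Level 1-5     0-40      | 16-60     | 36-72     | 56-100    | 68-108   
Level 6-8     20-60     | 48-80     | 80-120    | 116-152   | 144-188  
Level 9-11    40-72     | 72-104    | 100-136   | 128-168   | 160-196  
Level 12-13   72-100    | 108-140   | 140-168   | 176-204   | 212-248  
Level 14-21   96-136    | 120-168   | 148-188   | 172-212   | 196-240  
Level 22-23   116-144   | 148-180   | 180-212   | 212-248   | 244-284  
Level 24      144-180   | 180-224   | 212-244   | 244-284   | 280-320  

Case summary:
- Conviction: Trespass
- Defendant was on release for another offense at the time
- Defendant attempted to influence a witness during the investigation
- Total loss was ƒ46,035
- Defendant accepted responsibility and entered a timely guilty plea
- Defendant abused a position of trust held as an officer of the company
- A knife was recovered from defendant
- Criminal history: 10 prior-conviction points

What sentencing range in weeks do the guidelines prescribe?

120-168 weeks

Base offense level for trespass: 6.
§1 applies: 6 − 2 = 4.
§2 applies: 4 + 2 = 6.
§3 applies: 6 + 4 = 10.
§4 applies: 10 + 2 = 12.
§5 applies: 12 + 2 = 14.
§7 applies (level before this adjustment is 14 ≥ 14, so +3): 14 + 3 = 17.
Final offense level: 17.
Criminal history: 10 prior points → Category II (10).
Level 17 falls in the 14-21 band.
Grid: Level 14-21 × Category II = 120-168 weeks.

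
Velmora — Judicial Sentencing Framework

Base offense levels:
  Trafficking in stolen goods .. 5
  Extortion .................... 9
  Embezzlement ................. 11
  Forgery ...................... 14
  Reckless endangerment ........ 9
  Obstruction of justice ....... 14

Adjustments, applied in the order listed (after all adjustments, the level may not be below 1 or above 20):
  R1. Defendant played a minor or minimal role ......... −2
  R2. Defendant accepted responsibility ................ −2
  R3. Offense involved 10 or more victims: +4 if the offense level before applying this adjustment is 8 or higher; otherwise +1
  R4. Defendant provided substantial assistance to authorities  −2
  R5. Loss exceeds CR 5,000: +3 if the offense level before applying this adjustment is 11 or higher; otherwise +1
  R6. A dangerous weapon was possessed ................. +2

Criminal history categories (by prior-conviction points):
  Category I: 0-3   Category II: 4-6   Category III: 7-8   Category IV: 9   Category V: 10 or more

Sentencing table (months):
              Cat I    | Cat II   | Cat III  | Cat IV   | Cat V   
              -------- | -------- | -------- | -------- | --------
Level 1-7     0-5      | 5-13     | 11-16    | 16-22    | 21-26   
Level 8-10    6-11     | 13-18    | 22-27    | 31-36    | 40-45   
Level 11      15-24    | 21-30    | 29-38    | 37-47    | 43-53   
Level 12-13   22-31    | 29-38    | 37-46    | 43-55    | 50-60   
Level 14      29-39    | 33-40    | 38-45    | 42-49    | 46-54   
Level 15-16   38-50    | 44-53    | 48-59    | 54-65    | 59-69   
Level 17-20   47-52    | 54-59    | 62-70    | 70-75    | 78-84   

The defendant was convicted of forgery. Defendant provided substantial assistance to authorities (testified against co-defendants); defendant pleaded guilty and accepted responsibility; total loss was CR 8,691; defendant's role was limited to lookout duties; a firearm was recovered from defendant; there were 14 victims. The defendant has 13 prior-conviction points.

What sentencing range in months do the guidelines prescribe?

Base offense level for forgery: 14.
R1 applies: 14 − 2 = 12.
R2 applies: 12 − 2 = 10.
R3 applies (level before this adjustment is 10 ≥ 8, so +4): 10 + 4 = 14.
R4 applies: 14 − 2 = 12.
R5 applies (level before this adjustment is 12 ≥ 11, so +3): 12 + 3 = 15.
R6 applies: 15 + 2 = 17.
Final offense level: 17.
Criminal history: 13 prior points → Category V (10+).
Level 17 falls in the 17-20 band.
Grid: Level 17-20 × Category V = 78-84 months.

78-84 months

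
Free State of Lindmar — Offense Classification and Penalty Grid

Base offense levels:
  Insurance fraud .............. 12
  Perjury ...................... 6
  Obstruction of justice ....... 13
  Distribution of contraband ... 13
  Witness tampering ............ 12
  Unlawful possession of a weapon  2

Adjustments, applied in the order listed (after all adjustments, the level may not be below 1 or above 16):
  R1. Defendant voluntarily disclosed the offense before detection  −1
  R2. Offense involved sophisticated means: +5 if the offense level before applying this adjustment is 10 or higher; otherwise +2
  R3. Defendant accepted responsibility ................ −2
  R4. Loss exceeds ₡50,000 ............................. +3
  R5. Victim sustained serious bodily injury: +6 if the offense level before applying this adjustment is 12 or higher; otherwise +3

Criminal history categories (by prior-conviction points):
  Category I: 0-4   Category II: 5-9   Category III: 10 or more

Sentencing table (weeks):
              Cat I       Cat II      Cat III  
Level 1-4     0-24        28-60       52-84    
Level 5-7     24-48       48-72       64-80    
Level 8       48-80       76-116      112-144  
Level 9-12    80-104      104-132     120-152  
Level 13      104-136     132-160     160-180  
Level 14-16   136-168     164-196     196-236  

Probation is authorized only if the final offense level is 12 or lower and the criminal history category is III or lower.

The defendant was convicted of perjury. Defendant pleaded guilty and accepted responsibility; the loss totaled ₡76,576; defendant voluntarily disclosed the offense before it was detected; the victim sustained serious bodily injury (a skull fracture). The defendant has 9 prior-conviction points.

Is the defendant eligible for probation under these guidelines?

Yes

Base offense level for perjury: 6.
R1 applies: 6 − 1 = 5.
R2 does not apply.
R3 applies: 5 − 2 = 3.
R4 applies: 3 + 3 = 6.
R5 applies (level before this adjustment is 6 < 12, so +3): 6 + 3 = 9.
Final offense level: 9.
Criminal history: 9 prior points → Category II (5-9).
Level 9 falls in the 9-12 band.
Grid: Level 9-12 × Category II = 104-132 weeks.
Probation check: level 9 ≤ 12 and category II ≤ III → eligible.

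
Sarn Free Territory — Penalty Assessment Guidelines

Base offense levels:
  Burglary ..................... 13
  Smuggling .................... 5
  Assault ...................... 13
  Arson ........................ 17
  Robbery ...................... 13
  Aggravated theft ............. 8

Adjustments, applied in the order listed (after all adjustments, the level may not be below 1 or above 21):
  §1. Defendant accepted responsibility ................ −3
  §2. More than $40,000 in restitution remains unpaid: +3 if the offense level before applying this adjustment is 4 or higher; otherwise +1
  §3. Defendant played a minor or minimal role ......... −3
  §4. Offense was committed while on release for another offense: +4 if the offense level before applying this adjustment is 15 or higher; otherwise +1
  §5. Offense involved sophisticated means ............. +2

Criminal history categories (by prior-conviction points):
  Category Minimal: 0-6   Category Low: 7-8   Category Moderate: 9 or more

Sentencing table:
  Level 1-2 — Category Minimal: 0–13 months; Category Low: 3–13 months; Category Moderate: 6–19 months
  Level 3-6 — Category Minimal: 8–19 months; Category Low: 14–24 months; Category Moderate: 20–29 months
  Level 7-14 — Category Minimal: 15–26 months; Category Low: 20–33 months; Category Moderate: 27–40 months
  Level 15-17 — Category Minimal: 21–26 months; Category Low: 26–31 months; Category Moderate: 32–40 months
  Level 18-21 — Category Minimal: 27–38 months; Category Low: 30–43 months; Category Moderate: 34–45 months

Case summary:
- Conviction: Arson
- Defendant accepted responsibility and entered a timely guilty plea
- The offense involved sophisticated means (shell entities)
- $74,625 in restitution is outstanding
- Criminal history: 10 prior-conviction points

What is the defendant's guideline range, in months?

34-45 months

Base offense level for arson: 17.
§1 applies: 17 − 3 = 14.
§2 applies (level before this adjustment is 14 ≥ 4, so +3): 14 + 3 = 17.
§3 does not apply.
§5 applies: 17 + 2 = 19.
Final offense level: 19.
Criminal history: 10 prior points → Category Moderate (9+).
Level 19 falls in the 18-21 band.
Grid: Level 18-21 × Category Moderate = 34-45 months.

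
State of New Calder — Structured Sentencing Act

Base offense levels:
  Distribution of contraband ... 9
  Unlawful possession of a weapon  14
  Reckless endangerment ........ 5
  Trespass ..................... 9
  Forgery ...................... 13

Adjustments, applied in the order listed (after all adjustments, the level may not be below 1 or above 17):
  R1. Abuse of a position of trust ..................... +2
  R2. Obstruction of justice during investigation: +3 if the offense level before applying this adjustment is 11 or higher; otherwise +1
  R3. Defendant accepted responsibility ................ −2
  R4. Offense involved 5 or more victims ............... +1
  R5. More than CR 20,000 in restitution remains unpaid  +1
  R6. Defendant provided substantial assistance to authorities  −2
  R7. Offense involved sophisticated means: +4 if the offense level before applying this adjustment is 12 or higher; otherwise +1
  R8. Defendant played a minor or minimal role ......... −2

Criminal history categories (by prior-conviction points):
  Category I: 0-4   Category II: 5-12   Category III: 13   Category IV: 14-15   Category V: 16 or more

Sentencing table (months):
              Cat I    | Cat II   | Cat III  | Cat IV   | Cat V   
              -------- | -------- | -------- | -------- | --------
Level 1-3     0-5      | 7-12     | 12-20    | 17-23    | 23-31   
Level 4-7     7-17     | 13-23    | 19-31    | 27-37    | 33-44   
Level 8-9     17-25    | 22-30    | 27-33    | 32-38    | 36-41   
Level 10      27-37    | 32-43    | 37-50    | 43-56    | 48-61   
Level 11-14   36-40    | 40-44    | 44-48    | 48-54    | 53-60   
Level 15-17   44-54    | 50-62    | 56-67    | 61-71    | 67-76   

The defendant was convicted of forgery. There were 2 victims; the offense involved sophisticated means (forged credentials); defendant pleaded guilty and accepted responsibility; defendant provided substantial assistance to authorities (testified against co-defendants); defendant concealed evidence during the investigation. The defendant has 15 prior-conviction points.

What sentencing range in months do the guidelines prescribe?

61-71 months

Base offense level for forgery: 13.
R2 applies (level before this adjustment is 13 ≥ 11, so +3): 13 + 3 = 16.
R3 applies: 16 − 2 = 14.
R5 does not apply.
R6 applies: 14 − 2 = 12.
R7 applies (level before this adjustment is 12 ≥ 12, so +4): 12 + 4 = 16.
R8 does not apply.
Final offense level: 16.
Criminal history: 15 prior points → Category IV (14-15).
Level 16 falls in the 15-17 band.
Grid: Level 15-17 × Category IV = 61-71 months.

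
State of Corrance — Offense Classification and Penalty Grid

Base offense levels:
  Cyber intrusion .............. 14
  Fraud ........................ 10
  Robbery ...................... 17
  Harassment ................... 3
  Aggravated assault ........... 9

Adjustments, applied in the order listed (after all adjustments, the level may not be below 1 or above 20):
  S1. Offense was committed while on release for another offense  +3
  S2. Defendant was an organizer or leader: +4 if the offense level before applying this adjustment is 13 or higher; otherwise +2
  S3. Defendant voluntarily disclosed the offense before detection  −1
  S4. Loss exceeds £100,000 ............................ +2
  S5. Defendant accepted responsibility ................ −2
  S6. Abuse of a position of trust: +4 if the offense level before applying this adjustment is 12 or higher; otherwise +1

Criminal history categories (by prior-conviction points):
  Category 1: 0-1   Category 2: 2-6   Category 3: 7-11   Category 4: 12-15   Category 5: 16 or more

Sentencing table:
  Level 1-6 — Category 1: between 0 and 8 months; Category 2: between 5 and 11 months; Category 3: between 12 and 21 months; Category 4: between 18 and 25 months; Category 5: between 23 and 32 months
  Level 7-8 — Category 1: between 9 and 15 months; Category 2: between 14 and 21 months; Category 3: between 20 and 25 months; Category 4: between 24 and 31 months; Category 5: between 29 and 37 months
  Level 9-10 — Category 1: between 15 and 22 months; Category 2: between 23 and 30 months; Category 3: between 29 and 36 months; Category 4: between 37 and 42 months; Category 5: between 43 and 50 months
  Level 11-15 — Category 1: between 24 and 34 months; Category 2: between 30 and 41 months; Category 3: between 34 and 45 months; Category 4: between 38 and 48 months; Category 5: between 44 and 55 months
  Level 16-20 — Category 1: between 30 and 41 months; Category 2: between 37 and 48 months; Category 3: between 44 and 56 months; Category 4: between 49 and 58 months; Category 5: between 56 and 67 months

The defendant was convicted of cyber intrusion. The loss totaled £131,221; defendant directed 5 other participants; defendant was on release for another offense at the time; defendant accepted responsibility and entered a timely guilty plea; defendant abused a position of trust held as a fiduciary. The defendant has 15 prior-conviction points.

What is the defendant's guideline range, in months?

Base offense level for cyber intrusion: 14.
S1 applies: 14 + 3 = 17.
S2 applies (level before this adjustment is 17 ≥ 13, so +4): 17 + 4 = 21.
S3 does not apply.
S4 applies: 21 + 2 = 23.
S5 applies: 23 − 2 = 21.
S6 applies (level before this adjustment is 21 ≥ 12, so +4): 21 + 4 = 25.
Level 25 exceeds the maximum of 20; capped at 20.
Final offense level: 20.
Criminal history: 15 prior points → Category 4 (12-15).
Level 20 falls in the 16-20 band.
Grid: Level 16-20 × Category 4 = 49-58 months.

49-58 months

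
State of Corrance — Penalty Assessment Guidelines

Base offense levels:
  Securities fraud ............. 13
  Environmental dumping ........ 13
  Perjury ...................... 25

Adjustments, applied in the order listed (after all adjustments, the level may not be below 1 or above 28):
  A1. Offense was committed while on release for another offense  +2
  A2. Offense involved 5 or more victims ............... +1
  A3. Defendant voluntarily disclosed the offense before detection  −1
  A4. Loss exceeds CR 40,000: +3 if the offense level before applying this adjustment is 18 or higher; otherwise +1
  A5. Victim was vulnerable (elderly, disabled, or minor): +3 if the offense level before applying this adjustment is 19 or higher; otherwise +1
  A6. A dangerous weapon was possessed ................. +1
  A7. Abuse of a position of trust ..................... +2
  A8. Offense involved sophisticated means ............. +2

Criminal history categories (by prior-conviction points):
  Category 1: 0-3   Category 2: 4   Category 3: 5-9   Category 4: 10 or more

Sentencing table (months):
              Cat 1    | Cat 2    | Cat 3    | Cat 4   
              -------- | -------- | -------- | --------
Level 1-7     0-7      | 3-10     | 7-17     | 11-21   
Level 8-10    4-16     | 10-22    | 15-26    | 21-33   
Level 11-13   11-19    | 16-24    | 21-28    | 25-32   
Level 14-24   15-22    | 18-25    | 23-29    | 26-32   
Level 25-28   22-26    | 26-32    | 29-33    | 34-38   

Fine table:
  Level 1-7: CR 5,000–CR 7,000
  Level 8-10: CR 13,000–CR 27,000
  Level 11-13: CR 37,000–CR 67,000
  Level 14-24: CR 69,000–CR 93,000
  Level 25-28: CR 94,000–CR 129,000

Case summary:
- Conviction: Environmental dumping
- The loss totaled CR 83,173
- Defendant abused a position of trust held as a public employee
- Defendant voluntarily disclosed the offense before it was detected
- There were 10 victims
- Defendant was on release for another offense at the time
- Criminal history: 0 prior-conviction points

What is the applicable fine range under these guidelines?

CR 69,000–CR 93,000

Base offense level for environmental dumping: 13.
A1 applies: 13 + 2 = 15.
A2 applies: 15 + 1 = 16.
A3 applies: 16 − 1 = 15.
A4 applies (level before this adjustment is 15 < 18, so +1): 15 + 1 = 16.
A7 applies: 16 + 2 = 18.
A8 does not apply.
Final offense level: 18.
Level 18 falls in the 14-24 band.
Fine table: Level 14-24 → CR 69,000–CR 93,000.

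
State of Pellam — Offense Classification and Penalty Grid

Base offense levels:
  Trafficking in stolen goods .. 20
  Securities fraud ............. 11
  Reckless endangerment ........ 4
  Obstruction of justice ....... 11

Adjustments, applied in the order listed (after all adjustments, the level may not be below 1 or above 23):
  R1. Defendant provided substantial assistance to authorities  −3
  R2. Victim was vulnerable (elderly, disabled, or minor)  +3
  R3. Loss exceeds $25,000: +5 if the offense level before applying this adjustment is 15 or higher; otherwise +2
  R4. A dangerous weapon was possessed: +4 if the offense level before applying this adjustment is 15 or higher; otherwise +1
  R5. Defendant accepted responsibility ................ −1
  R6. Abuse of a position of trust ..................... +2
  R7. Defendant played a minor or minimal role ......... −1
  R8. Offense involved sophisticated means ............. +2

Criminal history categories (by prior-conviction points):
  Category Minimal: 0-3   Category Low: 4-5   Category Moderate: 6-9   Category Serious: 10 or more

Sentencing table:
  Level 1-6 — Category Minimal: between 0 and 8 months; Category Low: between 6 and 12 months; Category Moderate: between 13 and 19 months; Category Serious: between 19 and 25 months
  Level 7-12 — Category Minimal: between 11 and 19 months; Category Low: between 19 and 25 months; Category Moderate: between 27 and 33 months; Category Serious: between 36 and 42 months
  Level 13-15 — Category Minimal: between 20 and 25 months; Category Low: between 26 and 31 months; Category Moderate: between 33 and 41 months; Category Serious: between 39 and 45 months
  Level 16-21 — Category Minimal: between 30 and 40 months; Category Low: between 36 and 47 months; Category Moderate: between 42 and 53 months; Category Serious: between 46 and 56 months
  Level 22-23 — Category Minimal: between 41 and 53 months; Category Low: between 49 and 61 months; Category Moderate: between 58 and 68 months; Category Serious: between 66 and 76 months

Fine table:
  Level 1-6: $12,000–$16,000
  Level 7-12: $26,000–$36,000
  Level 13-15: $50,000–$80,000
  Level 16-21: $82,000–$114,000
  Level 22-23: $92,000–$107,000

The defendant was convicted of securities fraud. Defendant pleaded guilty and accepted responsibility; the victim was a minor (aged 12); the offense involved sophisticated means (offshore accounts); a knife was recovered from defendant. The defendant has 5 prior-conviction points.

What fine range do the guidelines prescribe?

Base offense level for securities fraud: 11.
R2 applies: 11 + 3 = 14.
R4 applies (level before this adjustment is 14 < 15, so +1): 14 + 1 = 15.
R5 applies: 15 − 1 = 14.
R6 does not apply.
R8 applies: 14 + 2 = 16.
Final offense level: 16.
Level 16 falls in the 16-21 band.
Fine table: Level 16-21 → $82,000–$114,000.

$82,000–$114,000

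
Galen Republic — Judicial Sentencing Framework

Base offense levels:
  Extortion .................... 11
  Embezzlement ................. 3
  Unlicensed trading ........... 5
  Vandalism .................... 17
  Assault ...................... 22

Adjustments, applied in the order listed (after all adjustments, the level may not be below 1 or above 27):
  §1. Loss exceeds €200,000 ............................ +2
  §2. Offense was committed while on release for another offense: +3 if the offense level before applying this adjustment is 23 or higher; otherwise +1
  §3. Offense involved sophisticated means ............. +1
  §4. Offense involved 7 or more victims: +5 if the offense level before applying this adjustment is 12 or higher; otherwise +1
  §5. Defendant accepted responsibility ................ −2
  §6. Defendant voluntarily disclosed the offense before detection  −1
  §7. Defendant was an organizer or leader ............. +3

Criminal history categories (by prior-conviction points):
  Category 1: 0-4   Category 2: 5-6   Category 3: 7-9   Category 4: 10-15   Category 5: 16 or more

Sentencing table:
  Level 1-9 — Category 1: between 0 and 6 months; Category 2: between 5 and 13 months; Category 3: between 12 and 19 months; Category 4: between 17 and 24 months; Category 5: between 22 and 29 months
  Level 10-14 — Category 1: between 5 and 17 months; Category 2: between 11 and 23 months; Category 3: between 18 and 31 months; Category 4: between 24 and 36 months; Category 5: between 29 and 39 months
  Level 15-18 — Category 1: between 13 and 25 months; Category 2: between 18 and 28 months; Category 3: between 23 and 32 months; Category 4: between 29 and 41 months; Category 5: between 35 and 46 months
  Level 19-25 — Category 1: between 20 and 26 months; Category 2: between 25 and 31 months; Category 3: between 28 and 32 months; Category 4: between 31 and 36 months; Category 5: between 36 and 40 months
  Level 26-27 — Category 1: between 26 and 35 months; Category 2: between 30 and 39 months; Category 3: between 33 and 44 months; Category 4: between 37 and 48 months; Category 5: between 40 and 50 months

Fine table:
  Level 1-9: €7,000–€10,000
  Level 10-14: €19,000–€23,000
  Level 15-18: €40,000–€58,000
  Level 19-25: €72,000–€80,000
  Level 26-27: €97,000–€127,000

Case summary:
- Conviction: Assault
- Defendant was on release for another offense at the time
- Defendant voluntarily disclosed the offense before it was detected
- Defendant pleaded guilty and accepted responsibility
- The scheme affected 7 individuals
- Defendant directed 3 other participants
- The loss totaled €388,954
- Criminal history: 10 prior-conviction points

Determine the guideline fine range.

Base offense level for assault: 22.
§1 applies: 22 + 2 = 24.
§2 applies (level before this adjustment is 24 ≥ 23, so +3): 24 + 3 = 27.
§3 does not apply.
§4 applies (level before this adjustment is 27 ≥ 12, so +5): 27 + 5 = 32.
§5 applies: 32 − 2 = 30.
§6 applies: 30 − 1 = 29.
§7 applies: 29 + 3 = 32.
Level 32 exceeds the maximum of 27; capped at 27.
Final offense level: 27.
Level 27 falls in the 26-27 band.
Fine table: Level 26-27 → €97,000–€127,000.

€97,000–€127,000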